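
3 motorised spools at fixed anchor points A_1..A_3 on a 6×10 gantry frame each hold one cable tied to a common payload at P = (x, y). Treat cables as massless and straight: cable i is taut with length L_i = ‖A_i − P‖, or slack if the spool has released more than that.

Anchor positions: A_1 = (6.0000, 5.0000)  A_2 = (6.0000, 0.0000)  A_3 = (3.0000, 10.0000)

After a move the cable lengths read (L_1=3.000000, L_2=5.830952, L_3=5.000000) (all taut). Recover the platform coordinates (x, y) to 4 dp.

circle eqns → linear via eq_j − eq_1; set k_j = A_j·A_j − L_j²
k_1 = 36.0000+25.0000−9.0000 = 52.0000
0.0000·x + 10.0000·y = k_1−k_2 = 50.0000
6.0000·x − 10.0000·y = k_1−k_3 = -32.0000
solve first two rows → x=3.0000, y=5.0000

(3.0000, 5.0000)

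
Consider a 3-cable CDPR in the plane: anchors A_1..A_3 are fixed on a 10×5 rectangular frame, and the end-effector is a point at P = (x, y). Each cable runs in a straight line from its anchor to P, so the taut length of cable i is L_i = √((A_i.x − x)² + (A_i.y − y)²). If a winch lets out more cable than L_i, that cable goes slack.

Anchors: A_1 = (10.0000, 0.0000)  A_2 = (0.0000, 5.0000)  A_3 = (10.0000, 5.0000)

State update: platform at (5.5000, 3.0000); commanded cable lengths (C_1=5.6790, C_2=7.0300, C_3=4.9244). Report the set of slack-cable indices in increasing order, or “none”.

1, 2

cable 1: L_1 = ‖A_1−P‖ = 5.4083;  C_1 = 5.6790 → slack
cable 2: L_2 = ‖A_2−P‖ = 5.8523;  C_2 = 7.0300 → slack
cable 3: L_3 = ‖A_3−P‖ = 4.9244;  C_3 = 4.9244 → taut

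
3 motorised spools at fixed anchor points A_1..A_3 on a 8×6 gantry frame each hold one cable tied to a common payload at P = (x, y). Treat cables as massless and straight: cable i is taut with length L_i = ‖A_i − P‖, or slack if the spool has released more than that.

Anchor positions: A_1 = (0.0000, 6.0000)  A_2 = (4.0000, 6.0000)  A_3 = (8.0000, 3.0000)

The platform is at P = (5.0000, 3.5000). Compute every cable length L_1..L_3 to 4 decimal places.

(5.5902, 2.6926, 3.0414)

cable 1: Δx=-5.0000, Δy=2.5000; L_1 = √(Δx²+Δy²) = 5.5902
cable 2: Δx=-1.0000, Δy=2.5000; L_2 = √(Δx²+Δy²) = 2.6926
cable 3: Δx=3.0000, Δy=-0.5000; L_3 = √(Δx²+Δy²) = 3.0414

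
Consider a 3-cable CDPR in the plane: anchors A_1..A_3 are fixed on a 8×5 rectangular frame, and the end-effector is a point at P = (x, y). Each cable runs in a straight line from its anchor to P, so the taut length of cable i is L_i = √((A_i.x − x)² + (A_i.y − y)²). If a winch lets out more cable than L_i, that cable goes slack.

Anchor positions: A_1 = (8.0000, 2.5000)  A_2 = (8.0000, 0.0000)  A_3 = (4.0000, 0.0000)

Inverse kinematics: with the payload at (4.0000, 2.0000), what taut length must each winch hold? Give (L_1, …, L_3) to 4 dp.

(4.0311, 4.4721, 2.0000)

L_1: Δ = A_1−P = (4.0000, 0.5000) → ‖Δ‖ = √16.2500 = 4.0311
L_2: Δ = A_2−P = (4.0000, -2.0000) → ‖Δ‖ = √20.0000 = 4.4721
L_3: Δ = A_3−P = (0.0000, -2.0000) → ‖Δ‖ = √4.0000 = 2.0000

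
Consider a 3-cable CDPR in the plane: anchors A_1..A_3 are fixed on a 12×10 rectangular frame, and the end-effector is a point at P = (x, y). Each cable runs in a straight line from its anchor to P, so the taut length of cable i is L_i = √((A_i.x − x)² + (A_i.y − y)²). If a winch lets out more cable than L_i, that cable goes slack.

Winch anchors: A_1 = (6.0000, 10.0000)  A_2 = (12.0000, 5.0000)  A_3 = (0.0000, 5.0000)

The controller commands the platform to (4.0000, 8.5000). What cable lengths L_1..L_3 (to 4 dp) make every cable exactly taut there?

(2.5000, 8.7321, 5.3151)

L_1 = √((6.0000−4.0000)² + (10.0000−8.5000)²) = 2.5000
L_2 = √((12.0000−4.0000)² + (5.0000−8.5000)²) = 8.7321
L_3 = √((0.0000−4.0000)² + (5.0000−8.5000)²) = 5.3151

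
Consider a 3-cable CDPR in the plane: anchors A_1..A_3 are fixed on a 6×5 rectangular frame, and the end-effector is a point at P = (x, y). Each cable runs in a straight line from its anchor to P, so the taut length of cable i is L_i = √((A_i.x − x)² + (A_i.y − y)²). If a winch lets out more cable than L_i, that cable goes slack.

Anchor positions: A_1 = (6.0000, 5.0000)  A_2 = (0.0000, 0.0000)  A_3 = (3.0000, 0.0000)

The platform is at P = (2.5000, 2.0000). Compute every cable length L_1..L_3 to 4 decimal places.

cable 1: Δx=3.5000, Δy=3.0000; L_1 = √(Δx²+Δy²) = 4.6098
cable 2: Δx=-2.5000, Δy=-2.0000; L_2 = √(Δx²+Δy²) = 3.2016
cable 3: Δx=0.5000, Δy=-2.0000; L_3 = √(Δx²+Δy²) = 2.0616

(4.6098, 3.2016, 2.0616)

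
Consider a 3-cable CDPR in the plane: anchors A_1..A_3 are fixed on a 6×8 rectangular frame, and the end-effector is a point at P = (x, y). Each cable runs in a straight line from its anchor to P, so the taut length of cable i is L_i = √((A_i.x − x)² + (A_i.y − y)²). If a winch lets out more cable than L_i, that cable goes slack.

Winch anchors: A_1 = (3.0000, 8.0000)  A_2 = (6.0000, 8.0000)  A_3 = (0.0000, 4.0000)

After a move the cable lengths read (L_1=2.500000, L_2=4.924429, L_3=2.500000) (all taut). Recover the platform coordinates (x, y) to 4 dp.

(1.5000, 6.0000)

expand ‖A_i−P‖²=L_i² and subtract eq 1 (k_i ≔ ‖A_i‖²−L_i²)
k_1 = 9.0000+64.0000−6.2500 = 66.7500
eq1−eq2 → [-6.0000  0.0000]·P = -9.0000
eq1−eq3 → [6.0000  8.0000]·P = 57.0000
2×2 solve → P = (1.5000, 6.0000)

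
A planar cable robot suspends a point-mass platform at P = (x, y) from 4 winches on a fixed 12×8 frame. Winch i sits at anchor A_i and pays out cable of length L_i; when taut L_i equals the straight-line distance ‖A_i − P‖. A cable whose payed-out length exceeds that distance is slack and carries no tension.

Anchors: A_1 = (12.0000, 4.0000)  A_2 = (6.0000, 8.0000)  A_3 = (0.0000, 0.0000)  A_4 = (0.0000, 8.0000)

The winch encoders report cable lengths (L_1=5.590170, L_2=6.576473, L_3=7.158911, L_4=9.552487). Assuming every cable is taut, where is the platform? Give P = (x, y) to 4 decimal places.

circle eqns → linear via eq_j − eq_1; set k_j = A_j·A_j − L_j²
k_1 = 144.0000+16.0000−31.2500 = 128.7500
12.0000·x − 8.0000·y = k_1−k_2 = 72.0000
24.0000·x + 8.0000·y = k_1−k_3 = 180.0000
24.0000·x − 8.0000·y = k_1−k_4 = 156.0000
solve first two rows → x=7.0000, y=1.5000
check cable 4: ‖A_4−P‖² = 91.2500 ≈ L_4² = 91.2500 ✓

(7.0000, 1.5000)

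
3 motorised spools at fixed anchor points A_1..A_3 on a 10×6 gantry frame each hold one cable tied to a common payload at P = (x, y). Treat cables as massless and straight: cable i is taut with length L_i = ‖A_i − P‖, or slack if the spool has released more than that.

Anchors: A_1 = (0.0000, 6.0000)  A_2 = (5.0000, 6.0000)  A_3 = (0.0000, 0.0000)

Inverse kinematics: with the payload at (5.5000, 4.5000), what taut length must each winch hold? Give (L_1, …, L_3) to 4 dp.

(5.7009, 1.5811, 7.1063)

L_1: Δ = A_1−P = (-5.5000, 1.5000) → ‖Δ‖ = √32.5000 = 5.7009
L_2: Δ = A_2−P = (-0.5000, 1.5000) → ‖Δ‖ = √2.5000 = 1.5811
L_3: Δ = A_3−P = (-5.5000, -4.5000) → ‖Δ‖ = √50.5000 = 7.1063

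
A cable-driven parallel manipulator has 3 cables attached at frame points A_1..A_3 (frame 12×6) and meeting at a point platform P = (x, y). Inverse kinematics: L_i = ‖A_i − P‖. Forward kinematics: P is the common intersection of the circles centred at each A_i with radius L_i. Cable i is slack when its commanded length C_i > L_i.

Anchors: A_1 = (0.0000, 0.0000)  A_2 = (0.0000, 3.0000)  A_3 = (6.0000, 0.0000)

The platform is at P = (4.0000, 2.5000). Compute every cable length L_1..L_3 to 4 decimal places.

(4.7170, 4.0311, 3.2016)

L_1: Δ = A_1−P = (-4.0000, -2.5000) → ‖Δ‖ = √22.2500 = 4.7170
L_2: Δ = A_2−P = (-4.0000, 0.5000) → ‖Δ‖ = √16.2500 = 4.0311
L_3: Δ = A_3−P = (2.0000, -2.5000) → ‖Δ‖ = √10.2500 = 3.2016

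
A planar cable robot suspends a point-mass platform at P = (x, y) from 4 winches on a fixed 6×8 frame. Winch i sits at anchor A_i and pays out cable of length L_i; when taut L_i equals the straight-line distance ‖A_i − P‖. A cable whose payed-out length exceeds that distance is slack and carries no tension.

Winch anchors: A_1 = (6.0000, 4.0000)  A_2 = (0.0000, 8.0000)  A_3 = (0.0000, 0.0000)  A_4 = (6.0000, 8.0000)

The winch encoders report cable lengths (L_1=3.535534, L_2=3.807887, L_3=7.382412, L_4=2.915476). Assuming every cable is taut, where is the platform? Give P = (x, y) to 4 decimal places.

(3.5000, 6.5000)

expand ‖A_i−P‖²=L_i² and subtract eq 1 (c_i ≔ ‖A_i‖²−L_i²)
c_1 = 36.0000+16.0000−12.5000 = 39.5000
eq1−eq2 → [12.0000  -8.0000]·P = -10.0000
eq1−eq3 → [12.0000  8.0000]·P = 94.0000
eq1−eq4 → [0.0000  -8.0000]·P = -52.0000
2×2 solve → P = (3.5000, 6.5000)
check cable 4: ‖A_4−P‖² = 8.5000 ≈ L_4² = 8.5000 ✓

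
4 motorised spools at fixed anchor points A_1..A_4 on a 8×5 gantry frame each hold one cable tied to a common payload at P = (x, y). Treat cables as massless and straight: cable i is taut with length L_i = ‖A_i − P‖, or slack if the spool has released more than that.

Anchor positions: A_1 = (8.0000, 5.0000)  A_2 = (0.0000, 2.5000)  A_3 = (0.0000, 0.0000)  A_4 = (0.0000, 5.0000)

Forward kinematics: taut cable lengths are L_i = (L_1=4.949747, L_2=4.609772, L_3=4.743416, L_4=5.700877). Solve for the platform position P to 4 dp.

(4.5000, 1.5000)

each cable: (A_i−P)·(A_i−P) = L_i²; let k_i = ‖A_i‖²−L_i²
k_1 = 64.0000+25.0000−24.5000 = 64.5000
row 1: 16.0000x + 5.0000y = 79.5000  (k_2=-15.0000)
row 2: 16.0000x + 10.0000y = 87.0000  (k_3=-22.5000)
row 3: 16.0000x + 0.0000y = 72.0000  (k_4=-7.5000)
Cramer on rows 1–2 → x = 4.5000, y = 1.5000
check cable 4: ‖A_4−P‖² = 32.5000 ≈ L_4² = 32.5000 ✓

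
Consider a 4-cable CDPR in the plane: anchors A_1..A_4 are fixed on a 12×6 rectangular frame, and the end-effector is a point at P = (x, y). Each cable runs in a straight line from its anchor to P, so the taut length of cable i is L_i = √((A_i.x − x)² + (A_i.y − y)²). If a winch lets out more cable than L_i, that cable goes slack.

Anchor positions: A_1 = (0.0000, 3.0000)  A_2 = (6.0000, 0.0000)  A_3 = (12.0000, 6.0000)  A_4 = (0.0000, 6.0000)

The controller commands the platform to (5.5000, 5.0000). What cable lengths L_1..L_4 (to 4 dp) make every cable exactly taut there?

cable 1: Δx=-5.5000, Δy=-2.0000; L_1 = √(Δx²+Δy²) = 5.8523
cable 2: Δx=0.5000, Δy=-5.0000; L_2 = √(Δx²+Δy²) = 5.0249
cable 3: Δx=6.5000, Δy=1.0000; L_3 = √(Δx²+Δy²) = 6.5765
cable 4: Δx=-5.5000, Δy=1.0000; L_4 = √(Δx²+Δy²) = 5.5902

(5.8523, 5.0249, 6.5765, 5.5902)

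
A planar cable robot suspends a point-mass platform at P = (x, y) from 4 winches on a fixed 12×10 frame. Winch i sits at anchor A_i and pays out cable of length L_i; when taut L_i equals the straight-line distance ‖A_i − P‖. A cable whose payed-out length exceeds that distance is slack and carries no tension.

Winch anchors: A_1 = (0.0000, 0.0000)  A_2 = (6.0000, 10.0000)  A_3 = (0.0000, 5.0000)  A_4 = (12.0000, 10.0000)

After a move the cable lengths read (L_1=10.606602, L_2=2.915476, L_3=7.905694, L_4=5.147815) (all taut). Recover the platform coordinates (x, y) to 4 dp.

(7.5000, 7.5000)

each cable: (A_i−P)·(A_i−P) = L_i²; let c_i = ‖A_i‖²−L_i²
c_1 = 0.0000+0.0000−112.5000 = -112.5000
row 1: -12.0000x − 20.0000y = -240.0000  (c_2=127.5000)
row 2: 0.0000x − 10.0000y = -75.0000  (c_3=-37.5000)
row 3: -24.0000x − 20.0000y = -330.0000  (c_4=217.5000)
Cramer on rows 1–2 → x = 7.5000, y = 7.5000
check cable 4: ‖A_4−P‖² = 26.5000 ≈ L_4² = 26.5000 ✓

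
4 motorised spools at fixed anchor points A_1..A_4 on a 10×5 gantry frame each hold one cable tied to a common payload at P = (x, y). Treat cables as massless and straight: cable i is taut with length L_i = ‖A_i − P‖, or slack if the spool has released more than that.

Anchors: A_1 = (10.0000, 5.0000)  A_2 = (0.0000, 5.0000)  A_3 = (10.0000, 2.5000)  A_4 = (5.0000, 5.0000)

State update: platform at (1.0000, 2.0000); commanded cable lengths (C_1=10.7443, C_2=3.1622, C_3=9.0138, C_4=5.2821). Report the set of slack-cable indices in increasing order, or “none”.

cable 1: L_1 = ‖A_1−P‖ = 9.4868;  C_1 = 10.7443 → slack
cable 2: L_2 = ‖A_2−P‖ = 3.1623;  C_2 = 3.1622 → taut
cable 3: L_3 = ‖A_3−P‖ = 9.0139;  C_3 = 9.0138 → taut
cable 4: L_4 = ‖A_4−P‖ = 5.0000;  C_4 = 5.2821 → slack

1, 4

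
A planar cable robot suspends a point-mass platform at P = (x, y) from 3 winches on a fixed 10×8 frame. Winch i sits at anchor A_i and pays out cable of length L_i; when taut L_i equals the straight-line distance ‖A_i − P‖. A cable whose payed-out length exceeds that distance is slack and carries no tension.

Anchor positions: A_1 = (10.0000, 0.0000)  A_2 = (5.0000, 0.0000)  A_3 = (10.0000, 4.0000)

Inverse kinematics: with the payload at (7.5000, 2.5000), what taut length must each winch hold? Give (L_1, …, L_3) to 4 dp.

cable 1: Δx=2.5000, Δy=-2.5000; L_1 = √(Δx²+Δy²) = 3.5355
cable 2: Δx=-2.5000, Δy=-2.5000; L_2 = √(Δx²+Δy²) = 3.5355
cable 3: Δx=2.5000, Δy=1.5000; L_3 = √(Δx²+Δy²) = 2.9155

(3.5355, 3.5355, 2.9155)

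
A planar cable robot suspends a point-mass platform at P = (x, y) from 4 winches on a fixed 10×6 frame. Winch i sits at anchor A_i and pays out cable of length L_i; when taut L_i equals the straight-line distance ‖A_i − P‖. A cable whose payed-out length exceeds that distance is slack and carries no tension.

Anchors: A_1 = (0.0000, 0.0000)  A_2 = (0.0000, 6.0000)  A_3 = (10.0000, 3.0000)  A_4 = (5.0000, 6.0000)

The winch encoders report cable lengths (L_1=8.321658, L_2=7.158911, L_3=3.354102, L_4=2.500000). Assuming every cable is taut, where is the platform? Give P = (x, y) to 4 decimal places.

each cable: (A_i−P)·(A_i−P) = L_i²; let k_i = ‖A_i‖²−L_i²
k_1 = 0.0000+0.0000−69.2500 = -69.2500
row 1: 0.0000x − 12.0000y = -54.0000  (k_2=-15.2500)
row 2: -20.0000x − 6.0000y = -167.0000  (k_3=97.7500)
row 3: -10.0000x − 12.0000y = -124.0000  (k_4=54.7500)
Cramer on rows 1–2 → x = 7.0000, y = 4.5000
check cable 4: ‖A_4−P‖² = 6.2500 ≈ L_4² = 6.2500 ✓

(7.0000, 4.5000)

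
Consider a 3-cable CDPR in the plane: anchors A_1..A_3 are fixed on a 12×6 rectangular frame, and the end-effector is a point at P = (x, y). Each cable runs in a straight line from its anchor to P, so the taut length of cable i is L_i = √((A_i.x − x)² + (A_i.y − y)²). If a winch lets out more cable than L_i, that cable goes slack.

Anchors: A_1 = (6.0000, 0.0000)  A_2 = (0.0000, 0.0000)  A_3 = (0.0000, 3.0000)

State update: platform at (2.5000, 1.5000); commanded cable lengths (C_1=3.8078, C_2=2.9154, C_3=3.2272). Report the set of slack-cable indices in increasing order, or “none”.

3

cable 1: L_1 = ‖A_1−P‖ = 3.8079;  C_1 = 3.8078 → taut
cable 2: L_2 = ‖A_2−P‖ = 2.9155;  C_2 = 2.9154 → taut
cable 3: L_3 = ‖A_3−P‖ = 2.9155;  C_3 = 3.2272 → slack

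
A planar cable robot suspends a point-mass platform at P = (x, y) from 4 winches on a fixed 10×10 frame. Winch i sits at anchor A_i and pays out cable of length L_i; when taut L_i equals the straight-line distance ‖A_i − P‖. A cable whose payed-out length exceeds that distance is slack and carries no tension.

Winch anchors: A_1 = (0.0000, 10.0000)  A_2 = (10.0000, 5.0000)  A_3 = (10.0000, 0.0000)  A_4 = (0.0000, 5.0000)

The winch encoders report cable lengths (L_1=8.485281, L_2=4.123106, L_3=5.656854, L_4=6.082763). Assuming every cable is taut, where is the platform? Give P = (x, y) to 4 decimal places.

circle eqns → linear via eq_j − eq_1; set k_j = A_j·A_j − L_j²
k_1 = 0.0000+100.0000−72.0000 = 28.0000
-20.0000·x + 10.0000·y = k_1−k_2 = -80.0000
-20.0000·x + 20.0000·y = k_1−k_3 = -40.0000
0.0000·x + 10.0000·y = k_1−k_4 = 40.0000
solve first two rows → x=6.0000, y=4.0000
check cable 4: ‖A_4−P‖² = 37.0000 ≈ L_4² = 37.0000 ✓

(6.0000, 4.0000)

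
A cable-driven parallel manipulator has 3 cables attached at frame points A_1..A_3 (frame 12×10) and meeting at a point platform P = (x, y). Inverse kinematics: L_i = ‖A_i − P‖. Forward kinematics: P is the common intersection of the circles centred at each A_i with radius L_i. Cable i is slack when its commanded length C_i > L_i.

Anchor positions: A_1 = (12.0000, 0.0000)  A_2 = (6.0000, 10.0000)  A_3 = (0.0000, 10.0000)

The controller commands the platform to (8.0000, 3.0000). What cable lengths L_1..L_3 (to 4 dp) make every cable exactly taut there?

L_1: Δ = A_1−P = (4.0000, -3.0000) → ‖Δ‖ = √25.0000 = 5.0000
L_2: Δ = A_2−P = (-2.0000, 7.0000) → ‖Δ‖ = √53.0000 = 7.2801
L_3: Δ = A_3−P = (-8.0000, 7.0000) → ‖Δ‖ = √113.0000 = 10.6301

(5.0000, 7.2801, 10.6301)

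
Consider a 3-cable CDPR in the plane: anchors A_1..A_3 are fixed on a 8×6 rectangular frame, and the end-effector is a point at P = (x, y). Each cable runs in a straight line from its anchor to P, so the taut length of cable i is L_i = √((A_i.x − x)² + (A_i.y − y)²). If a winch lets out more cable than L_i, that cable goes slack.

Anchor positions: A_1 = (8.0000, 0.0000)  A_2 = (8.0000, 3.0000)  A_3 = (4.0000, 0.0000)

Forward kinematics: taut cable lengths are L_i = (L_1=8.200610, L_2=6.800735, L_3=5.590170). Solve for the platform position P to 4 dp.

(1.5000, 5.0000)

circle eqns → linear via eq_j − eq_1; set q_j = A_j·A_j − L_j²
q_1 = 64.0000+0.0000−67.2500 = -3.2500
0.0000·x − 6.0000·y = q_1−q_2 = -30.0000
8.0000·x + 0.0000·y = q_1−q_3 = 12.0000
solve first two rows → x=1.5000, y=5.0000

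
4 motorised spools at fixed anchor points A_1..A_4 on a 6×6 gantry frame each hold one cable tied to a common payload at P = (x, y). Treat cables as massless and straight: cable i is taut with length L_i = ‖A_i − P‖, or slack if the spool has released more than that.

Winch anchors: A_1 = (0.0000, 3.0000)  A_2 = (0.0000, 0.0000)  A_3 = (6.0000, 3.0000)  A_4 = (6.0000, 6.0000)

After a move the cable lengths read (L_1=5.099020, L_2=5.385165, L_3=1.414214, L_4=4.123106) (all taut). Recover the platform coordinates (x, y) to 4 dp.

(5.0000, 2.0000)

each cable: (A_i−P)·(A_i−P) = L_i²; let k_i = ‖A_i‖²−L_i²
k_1 = 0.0000+9.0000−26.0000 = -17.0000
row 1: 0.0000x + 6.0000y = 12.0000  (k_2=-29.0000)
row 2: -12.0000x + 0.0000y = -60.0000  (k_3=43.0000)
row 3: -12.0000x − 6.0000y = -72.0000  (k_4=55.0000)
Cramer on rows 1–2 → x = 5.0000, y = 2.0000
check cable 4: ‖A_4−P‖² = 17.0000 ≈ L_4² = 17.0000 ✓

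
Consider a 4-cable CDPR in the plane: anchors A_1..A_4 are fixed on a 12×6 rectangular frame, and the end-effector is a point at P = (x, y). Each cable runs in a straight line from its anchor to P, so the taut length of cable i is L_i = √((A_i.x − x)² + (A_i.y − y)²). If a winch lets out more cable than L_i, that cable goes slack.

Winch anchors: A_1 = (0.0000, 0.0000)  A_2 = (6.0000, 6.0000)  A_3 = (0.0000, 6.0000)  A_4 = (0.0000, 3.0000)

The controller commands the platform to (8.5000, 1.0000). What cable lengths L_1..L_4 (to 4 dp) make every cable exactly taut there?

(8.5586, 5.5902, 9.8615, 8.7321)

cable 1: Δx=-8.5000, Δy=-1.0000; L_1 = √(Δx²+Δy²) = 8.5586
cable 2: Δx=-2.5000, Δy=5.0000; L_2 = √(Δx²+Δy²) = 5.5902
cable 3: Δx=-8.5000, Δy=5.0000; L_3 = √(Δx²+Δy²) = 9.8615
cable 4: Δx=-8.5000, Δy=2.0000; L_4 = √(Δx²+Δy²) = 8.7321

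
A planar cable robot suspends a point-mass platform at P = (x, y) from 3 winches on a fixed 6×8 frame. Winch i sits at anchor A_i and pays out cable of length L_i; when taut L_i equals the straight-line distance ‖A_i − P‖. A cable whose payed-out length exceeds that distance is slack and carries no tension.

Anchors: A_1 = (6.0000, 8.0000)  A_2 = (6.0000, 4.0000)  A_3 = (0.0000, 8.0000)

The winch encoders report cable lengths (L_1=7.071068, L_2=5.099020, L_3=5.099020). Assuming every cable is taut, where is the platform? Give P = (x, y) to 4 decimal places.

(1.0000, 3.0000)

circle eqns → linear via eq_j − eq_1; set k_j = A_j·A_j − L_j²
k_1 = 36.0000+64.0000−50.0000 = 50.0000
0.0000·x + 8.0000·y = k_1−k_2 = 24.0000
12.0000·x + 0.0000·y = k_1−k_3 = 12.0000
solve first two rows → x=1.0000, y=3.0000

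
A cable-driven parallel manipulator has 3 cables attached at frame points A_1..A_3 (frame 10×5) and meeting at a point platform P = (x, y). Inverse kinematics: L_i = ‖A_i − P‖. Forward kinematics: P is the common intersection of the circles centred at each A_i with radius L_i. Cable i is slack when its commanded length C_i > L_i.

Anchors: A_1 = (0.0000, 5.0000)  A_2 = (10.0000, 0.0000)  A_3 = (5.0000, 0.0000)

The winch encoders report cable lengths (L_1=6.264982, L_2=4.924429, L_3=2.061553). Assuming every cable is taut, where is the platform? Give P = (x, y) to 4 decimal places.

(5.5000, 2.0000)

expand ‖A_i−P‖²=L_i² and subtract eq 1 (q_i ≔ ‖A_i‖²−L_i²)
q_1 = 0.0000+25.0000−39.2500 = -14.2500
eq1−eq2 → [-20.0000  10.0000]·P = -90.0000
eq1−eq3 → [-10.0000  10.0000]·P = -35.0000
2×2 solve → P = (5.5000, 2.0000)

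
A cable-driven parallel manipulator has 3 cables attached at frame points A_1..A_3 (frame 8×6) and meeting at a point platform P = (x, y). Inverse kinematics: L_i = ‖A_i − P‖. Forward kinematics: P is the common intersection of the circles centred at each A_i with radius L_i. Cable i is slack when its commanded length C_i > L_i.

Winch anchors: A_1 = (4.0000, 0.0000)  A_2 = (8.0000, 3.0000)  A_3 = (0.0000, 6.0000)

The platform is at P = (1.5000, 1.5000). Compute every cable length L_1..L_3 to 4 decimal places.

L_1: Δ = A_1−P = (2.5000, -1.5000) → ‖Δ‖ = √8.5000 = 2.9155
L_2: Δ = A_2−P = (6.5000, 1.5000) → ‖Δ‖ = √44.5000 = 6.6708
L_3: Δ = A_3−P = (-1.5000, 4.5000) → ‖Δ‖ = √22.5000 = 4.7434

(2.9155, 6.6708, 4.7434)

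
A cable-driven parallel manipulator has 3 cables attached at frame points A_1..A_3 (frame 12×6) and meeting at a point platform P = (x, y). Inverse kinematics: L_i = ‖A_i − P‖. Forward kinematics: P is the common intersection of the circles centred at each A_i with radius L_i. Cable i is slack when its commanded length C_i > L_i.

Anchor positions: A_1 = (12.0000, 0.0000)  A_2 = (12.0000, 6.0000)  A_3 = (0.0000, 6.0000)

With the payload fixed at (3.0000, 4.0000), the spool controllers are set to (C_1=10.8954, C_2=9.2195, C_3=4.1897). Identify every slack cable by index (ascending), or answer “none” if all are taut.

1, 3

i=1: geometric 9.8489 vs commanded 10.8954 ⇒ slack
i=2: geometric 9.2195 vs commanded 9.2195 ⇒ taut
i=3: geometric 3.6056 vs commanded 4.1897 ⇒ slack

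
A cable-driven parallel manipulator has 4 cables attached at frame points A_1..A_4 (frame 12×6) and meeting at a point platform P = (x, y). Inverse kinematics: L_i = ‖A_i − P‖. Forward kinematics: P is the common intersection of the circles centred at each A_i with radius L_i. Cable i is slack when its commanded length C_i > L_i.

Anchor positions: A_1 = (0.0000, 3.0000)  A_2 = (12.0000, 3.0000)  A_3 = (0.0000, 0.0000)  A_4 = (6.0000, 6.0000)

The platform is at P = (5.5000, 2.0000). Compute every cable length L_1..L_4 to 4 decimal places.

(5.5902, 6.5765, 5.8523, 4.0311)

cable 1: Δx=-5.5000, Δy=1.0000; L_1 = √(Δx²+Δy²) = 5.5902
cable 2: Δx=6.5000, Δy=1.0000; L_2 = √(Δx²+Δy²) = 6.5765
cable 3: Δx=-5.5000, Δy=-2.0000; L_3 = √(Δx²+Δy²) = 5.8523
cable 4: Δx=0.5000, Δy=4.0000; L_4 = √(Δx²+Δy²) = 4.0311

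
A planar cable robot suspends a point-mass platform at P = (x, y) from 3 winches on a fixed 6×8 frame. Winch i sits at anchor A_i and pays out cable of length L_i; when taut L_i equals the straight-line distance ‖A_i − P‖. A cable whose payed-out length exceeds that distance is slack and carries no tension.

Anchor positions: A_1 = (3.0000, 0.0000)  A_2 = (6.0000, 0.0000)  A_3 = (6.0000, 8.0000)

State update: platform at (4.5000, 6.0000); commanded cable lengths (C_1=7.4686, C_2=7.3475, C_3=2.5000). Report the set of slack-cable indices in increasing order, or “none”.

i=1: geometric 6.1847 vs commanded 7.4686 ⇒ slack
i=2: geometric 6.1847 vs commanded 7.3475 ⇒ slack
i=3: geometric 2.5000 vs commanded 2.5000 ⇒ taut

1, 2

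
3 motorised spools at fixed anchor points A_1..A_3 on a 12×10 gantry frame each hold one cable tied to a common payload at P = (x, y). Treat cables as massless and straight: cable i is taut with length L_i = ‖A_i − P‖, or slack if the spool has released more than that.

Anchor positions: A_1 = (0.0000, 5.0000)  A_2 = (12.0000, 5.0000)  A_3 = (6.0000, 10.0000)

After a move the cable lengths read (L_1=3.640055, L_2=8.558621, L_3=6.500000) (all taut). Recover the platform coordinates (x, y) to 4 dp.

expand ‖A_i−P‖²=L_i² and subtract eq 1 (k_i ≔ ‖A_i‖²−L_i²)
k_1 = 0.0000+25.0000−13.2500 = 11.7500
eq1−eq2 → [-24.0000  0.0000]·P = -84.0000
eq1−eq3 → [-12.0000  -10.0000]·P = -82.0000
2×2 solve → P = (3.5000, 4.0000)

(3.5000, 4.0000)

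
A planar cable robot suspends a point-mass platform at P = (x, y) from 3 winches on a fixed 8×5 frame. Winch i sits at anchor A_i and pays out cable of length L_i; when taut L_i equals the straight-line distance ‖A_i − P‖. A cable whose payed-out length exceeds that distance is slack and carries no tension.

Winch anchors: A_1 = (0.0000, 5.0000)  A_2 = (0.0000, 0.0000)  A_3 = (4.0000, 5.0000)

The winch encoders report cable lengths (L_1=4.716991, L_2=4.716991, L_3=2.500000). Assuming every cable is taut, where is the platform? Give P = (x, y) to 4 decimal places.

each cable: (A_i−P)·(A_i−P) = L_i²; let c_i = ‖A_i‖²−L_i²
c_1 = 0.0000+25.0000−22.2500 = 2.7500
row 1: 0.0000x + 10.0000y = 25.0000  (c_2=-22.2500)
row 2: -8.0000x + 0.0000y = -32.0000  (c_3=34.7500)
Cramer on rows 1–2 → x = 4.0000, y = 2.5000

(4.0000, 2.5000)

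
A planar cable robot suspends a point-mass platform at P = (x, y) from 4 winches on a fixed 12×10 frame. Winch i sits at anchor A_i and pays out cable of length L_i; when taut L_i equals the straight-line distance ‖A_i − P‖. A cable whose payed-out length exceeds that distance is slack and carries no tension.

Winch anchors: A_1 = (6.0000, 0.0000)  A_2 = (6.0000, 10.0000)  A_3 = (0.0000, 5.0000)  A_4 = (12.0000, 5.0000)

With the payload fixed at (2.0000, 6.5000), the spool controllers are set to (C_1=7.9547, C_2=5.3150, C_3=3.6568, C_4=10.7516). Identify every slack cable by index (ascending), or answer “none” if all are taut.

cable 1: √((4.0000)²+(-6.5000)²)=7.6322, C_1=7.9547: slack
cable 2: √((4.0000)²+(3.5000)²)=5.3151, C_2=5.3150: taut
cable 3: √((-2.0000)²+(-1.5000)²)=2.5000, C_3=3.6568: slack
cable 4: √((10.0000)²+(-1.5000)²)=10.1119, C_4=10.7516: slack

1, 3, 4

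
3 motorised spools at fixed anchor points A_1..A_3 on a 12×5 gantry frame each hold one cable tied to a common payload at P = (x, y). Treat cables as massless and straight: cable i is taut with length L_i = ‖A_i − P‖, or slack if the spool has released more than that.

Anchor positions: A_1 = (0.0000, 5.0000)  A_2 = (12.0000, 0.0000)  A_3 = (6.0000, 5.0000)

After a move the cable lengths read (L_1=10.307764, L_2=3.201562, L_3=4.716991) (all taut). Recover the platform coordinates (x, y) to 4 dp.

expand ‖A_i−P‖²=L_i² and subtract eq 1 (k_i ≔ ‖A_i‖²−L_i²)
k_1 = 0.0000+25.0000−106.2500 = -81.2500
eq1−eq2 → [-24.0000  10.0000]·P = -215.0000
eq1−eq3 → [-12.0000  0.0000]·P = -120.0000
2×2 solve → P = (10.0000, 2.5000)

(10.0000, 2.5000)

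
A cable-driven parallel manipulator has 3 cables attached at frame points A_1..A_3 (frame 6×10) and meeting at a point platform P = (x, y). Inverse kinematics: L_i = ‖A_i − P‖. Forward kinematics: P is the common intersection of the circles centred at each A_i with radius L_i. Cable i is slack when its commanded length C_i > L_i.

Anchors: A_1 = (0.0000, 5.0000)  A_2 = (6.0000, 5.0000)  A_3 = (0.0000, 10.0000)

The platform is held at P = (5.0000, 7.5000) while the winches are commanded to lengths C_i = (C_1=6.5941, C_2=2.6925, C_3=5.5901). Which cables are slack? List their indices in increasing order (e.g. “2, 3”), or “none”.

1

i=1: geometric 5.5902 vs commanded 6.5941 ⇒ slack
i=2: geometric 2.6926 vs commanded 2.6925 ⇒ taut
i=3: geometric 5.5902 vs commanded 5.5901 ⇒ taut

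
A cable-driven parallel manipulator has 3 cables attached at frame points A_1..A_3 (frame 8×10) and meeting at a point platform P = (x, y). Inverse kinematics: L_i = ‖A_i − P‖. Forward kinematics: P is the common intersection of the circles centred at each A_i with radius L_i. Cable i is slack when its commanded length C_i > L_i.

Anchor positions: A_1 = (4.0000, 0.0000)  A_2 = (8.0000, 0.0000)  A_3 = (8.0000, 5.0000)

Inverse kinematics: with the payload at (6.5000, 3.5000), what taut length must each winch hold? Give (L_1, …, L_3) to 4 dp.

cable 1: Δx=-2.5000, Δy=-3.5000; L_1 = √(Δx²+Δy²) = 4.3012
cable 2: Δx=1.5000, Δy=-3.5000; L_2 = √(Δx²+Δy²) = 3.8079
cable 3: Δx=1.5000, Δy=1.5000; L_3 = √(Δx²+Δy²) = 2.1213

(4.3012, 3.8079, 2.1213)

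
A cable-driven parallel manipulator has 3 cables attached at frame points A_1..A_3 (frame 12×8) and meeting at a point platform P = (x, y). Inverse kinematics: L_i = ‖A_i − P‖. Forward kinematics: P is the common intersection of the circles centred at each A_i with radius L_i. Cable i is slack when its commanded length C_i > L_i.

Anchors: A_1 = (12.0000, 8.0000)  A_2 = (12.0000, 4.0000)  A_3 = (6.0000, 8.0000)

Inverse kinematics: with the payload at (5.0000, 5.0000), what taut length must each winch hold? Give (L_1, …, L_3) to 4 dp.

L_1: Δ = A_1−P = (7.0000, 3.0000) → ‖Δ‖ = √58.0000 = 7.6158
L_2: Δ = A_2−P = (7.0000, -1.0000) → ‖Δ‖ = √50.0000 = 7.0711
L_3: Δ = A_3−P = (1.0000, 3.0000) → ‖Δ‖ = √10.0000 = 3.1623

(7.6158, 7.0711, 3.1623)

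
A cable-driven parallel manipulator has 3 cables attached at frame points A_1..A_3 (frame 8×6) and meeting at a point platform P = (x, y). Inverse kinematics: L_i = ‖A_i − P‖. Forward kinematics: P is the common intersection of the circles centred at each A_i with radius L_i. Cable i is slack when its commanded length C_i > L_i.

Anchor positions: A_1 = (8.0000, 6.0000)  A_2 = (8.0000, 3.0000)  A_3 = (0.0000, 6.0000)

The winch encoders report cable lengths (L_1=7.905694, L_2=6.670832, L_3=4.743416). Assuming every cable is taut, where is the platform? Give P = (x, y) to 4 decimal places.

(1.5000, 1.5000)

circle eqns → linear via eq_j − eq_1; set q_j = A_j·A_j − L_j²
q_1 = 64.0000+36.0000−62.5000 = 37.5000
0.0000·x + 6.0000·y = q_1−q_2 = 9.0000
16.0000·x + 0.0000·y = q_1−q_3 = 24.0000
solve first two rows → x=1.5000, y=1.5000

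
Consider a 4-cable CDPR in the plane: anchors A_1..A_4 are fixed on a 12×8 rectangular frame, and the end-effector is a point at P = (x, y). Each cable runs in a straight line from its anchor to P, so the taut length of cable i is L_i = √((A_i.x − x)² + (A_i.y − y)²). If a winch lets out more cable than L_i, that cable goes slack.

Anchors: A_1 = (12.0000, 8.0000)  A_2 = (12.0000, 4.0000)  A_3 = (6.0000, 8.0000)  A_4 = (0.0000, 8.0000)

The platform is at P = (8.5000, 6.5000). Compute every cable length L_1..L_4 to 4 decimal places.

(3.8079, 4.3012, 2.9155, 8.6313)

L_1: Δ = A_1−P = (3.5000, 1.5000) → ‖Δ‖ = √14.5000 = 3.8079
L_2: Δ = A_2−P = (3.5000, -2.5000) → ‖Δ‖ = √18.5000 = 4.3012
L_3: Δ = A_3−P = (-2.5000, 1.5000) → ‖Δ‖ = √8.5000 = 2.9155
L_4: Δ = A_4−P = (-8.5000, 1.5000) → ‖Δ‖ = √74.5000 = 8.6313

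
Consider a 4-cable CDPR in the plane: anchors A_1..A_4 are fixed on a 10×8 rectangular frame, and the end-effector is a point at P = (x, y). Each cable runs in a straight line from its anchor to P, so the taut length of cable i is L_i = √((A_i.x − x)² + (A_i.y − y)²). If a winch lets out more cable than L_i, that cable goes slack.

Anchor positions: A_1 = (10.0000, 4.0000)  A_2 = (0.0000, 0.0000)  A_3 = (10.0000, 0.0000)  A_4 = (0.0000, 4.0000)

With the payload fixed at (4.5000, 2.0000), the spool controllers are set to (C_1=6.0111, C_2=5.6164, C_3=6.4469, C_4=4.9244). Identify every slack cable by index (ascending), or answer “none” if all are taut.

cable 1: L_1 = ‖A_1−P‖ = 5.8523;  C_1 = 6.0111 → slack
cable 2: L_2 = ‖A_2−P‖ = 4.9244;  C_2 = 5.6164 → slack
cable 3: L_3 = ‖A_3−P‖ = 5.8523;  C_3 = 6.4469 → slack
cable 4: L_4 = ‖A_4−P‖ = 4.9244;  C_4 = 4.9244 → taut

1, 2, 3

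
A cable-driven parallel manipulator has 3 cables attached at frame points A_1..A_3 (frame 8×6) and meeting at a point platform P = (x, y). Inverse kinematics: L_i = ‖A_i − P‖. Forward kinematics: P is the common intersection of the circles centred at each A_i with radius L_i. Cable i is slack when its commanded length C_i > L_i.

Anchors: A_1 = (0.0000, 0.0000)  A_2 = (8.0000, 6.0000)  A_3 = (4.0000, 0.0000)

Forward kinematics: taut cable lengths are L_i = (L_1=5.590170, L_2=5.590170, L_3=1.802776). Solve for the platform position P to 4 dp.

circle eqns → linear via eq_j − eq_1; set c_j = A_j·A_j − L_j²
c_1 = 0.0000+0.0000−31.2500 = -31.2500
-16.0000·x − 12.0000·y = c_1−c_2 = -100.0000
-8.0000·x + 0.0000·y = c_1−c_3 = -44.0000
solve first two rows → x=5.5000, y=1.0000

(5.5000, 1.0000)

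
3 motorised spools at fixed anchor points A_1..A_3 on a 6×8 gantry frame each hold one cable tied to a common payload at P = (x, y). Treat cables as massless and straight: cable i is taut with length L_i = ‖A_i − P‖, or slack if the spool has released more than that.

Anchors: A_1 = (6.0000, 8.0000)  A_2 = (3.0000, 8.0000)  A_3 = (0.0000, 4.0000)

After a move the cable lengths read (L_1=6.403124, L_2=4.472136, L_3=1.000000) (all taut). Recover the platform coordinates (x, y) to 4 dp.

(1.0000, 4.0000)

expand ‖A_i−P‖²=L_i² and subtract eq 1 (c_i ≔ ‖A_i‖²−L_i²)
c_1 = 36.0000+64.0000−41.0000 = 59.0000
eq1−eq2 → [6.0000  0.0000]·P = 6.0000
eq1−eq3 → [12.0000  8.0000]·P = 44.0000
2×2 solve → P = (1.0000, 4.0000)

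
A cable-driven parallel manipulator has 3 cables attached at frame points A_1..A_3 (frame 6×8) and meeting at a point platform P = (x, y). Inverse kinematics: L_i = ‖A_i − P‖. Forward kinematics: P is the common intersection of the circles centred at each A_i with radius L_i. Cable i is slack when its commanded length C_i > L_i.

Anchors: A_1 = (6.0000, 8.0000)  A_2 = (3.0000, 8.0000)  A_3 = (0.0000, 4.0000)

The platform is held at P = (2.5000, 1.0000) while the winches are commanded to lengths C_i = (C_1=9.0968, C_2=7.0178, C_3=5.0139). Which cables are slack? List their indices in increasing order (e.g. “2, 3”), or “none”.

i=1: geometric 7.8262 vs commanded 9.0968 ⇒ slack
i=2: geometric 7.0178 vs commanded 7.0178 ⇒ taut
i=3: geometric 3.9051 vs commanded 5.0139 ⇒ slack

1, 3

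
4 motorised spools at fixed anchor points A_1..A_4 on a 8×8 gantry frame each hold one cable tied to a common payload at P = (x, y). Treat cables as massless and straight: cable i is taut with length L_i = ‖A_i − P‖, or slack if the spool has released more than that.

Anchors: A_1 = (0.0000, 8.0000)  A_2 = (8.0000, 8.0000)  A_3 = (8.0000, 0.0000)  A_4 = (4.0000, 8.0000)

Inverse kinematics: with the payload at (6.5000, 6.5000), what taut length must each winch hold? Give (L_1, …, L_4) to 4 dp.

L_1: Δ = A_1−P = (-6.5000, 1.5000) → ‖Δ‖ = √44.5000 = 6.6708
L_2: Δ = A_2−P = (1.5000, 1.5000) → ‖Δ‖ = √4.5000 = 2.1213
L_3: Δ = A_3−P = (1.5000, -6.5000) → ‖Δ‖ = √44.5000 = 6.6708
L_4: Δ = A_4−P = (-2.5000, 1.5000) → ‖Δ‖ = √8.5000 = 2.9155

(6.6708, 2.1213, 6.6708, 2.9155)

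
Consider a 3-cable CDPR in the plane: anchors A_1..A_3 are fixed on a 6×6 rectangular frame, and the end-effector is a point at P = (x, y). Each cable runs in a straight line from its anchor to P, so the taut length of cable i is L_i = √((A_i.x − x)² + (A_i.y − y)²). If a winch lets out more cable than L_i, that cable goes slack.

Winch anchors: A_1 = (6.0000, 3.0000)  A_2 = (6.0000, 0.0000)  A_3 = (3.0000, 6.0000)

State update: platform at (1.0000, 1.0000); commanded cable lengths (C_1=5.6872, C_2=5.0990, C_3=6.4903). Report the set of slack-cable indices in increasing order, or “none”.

1, 3

i=1: geometric 5.3852 vs commanded 5.6872 ⇒ slack
i=2: geometric 5.0990 vs commanded 5.0990 ⇒ taut
i=3: geometric 5.3852 vs commanded 6.4903 ⇒ slack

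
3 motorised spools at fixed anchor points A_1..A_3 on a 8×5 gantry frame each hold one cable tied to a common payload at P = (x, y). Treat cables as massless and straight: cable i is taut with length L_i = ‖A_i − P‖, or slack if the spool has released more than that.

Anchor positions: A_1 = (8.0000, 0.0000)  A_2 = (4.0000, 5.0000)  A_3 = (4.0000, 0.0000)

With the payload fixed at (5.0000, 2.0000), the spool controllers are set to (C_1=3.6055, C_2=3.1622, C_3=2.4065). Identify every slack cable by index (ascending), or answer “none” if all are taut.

i=1: geometric 3.6056 vs commanded 3.6055 ⇒ taut
i=2: geometric 3.1623 vs commanded 3.1622 ⇒ taut
i=3: geometric 2.2361 vs commanded 2.4065 ⇒ slack

3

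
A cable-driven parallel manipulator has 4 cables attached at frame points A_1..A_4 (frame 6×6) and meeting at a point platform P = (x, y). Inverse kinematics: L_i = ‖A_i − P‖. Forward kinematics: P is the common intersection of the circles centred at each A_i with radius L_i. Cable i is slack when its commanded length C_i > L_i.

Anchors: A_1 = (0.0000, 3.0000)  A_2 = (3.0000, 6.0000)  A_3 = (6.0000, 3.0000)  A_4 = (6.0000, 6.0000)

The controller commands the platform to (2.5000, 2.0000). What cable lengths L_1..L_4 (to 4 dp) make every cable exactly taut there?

(2.6926, 4.0311, 3.6401, 5.3151)

L_1 = √((0.0000−2.5000)² + (3.0000−2.0000)²) = 2.6926
L_2 = √((3.0000−2.5000)² + (6.0000−2.0000)²) = 4.0311
L_3 = √((6.0000−2.5000)² + (3.0000−2.0000)²) = 3.6401
L_4 = √((6.0000−2.5000)² + (6.0000−2.0000)²) = 5.3151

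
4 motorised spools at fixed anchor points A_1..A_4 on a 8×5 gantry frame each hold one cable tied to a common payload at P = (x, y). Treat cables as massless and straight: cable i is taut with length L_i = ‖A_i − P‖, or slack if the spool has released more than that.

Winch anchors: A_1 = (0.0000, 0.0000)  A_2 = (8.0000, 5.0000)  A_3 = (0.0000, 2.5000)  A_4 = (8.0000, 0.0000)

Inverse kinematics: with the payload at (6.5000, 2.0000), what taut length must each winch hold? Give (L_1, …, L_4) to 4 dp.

cable 1: Δx=-6.5000, Δy=-2.0000; L_1 = √(Δx²+Δy²) = 6.8007
cable 2: Δx=1.5000, Δy=3.0000; L_2 = √(Δx²+Δy²) = 3.3541
cable 3: Δx=-6.5000, Δy=0.5000; L_3 = √(Δx²+Δy²) = 6.5192
cable 4: Δx=1.5000, Δy=-2.0000; L_4 = √(Δx²+Δy²) = 2.5000

(6.8007, 3.3541, 6.5192, 2.5000)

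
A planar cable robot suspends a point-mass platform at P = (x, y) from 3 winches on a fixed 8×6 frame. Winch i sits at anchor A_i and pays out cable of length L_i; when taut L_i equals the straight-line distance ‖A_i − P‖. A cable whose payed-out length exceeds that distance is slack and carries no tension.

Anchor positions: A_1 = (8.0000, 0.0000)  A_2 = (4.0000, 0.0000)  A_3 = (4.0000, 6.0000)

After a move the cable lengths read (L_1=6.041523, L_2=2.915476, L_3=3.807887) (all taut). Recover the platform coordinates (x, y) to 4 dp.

circle eqns → linear via eq_j − eq_1; set q_j = A_j·A_j − L_j²
q_1 = 64.0000+0.0000−36.5000 = 27.5000
8.0000·x + 0.0000·y = q_1−q_2 = 20.0000
8.0000·x − 12.0000·y = q_1−q_3 = -10.0000
solve first two rows → x=2.5000, y=2.5000

(2.5000, 2.5000)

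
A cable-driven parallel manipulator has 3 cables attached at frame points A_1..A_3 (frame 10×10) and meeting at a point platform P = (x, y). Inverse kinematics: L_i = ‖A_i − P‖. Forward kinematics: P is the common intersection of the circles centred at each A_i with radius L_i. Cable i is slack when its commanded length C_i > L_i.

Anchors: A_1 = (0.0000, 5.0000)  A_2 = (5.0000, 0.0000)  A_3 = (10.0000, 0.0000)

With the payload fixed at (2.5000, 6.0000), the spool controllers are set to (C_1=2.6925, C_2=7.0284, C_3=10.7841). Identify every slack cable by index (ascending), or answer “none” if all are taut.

2, 3

cable 1: √((-2.5000)²+(-1.0000)²)=2.6926, C_1=2.6925: taut
cable 2: √((2.5000)²+(-6.0000)²)=6.5000, C_2=7.0284: slack
cable 3: √((7.5000)²+(-6.0000)²)=9.6047, C_3=10.7841: slack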